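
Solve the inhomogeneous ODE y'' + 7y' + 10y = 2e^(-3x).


Characteristic roots of r² + 7r + 10 = 0 are -2, -5.
y_h = C₁e^(-2x) + C₂e^(-5x).
Forcing exponent -3 is not a characteristic root; try y_p = Ae^(-3x).
Substitute: A·(9 + (7)·-3 + (10)) = A·-2 = 2, so A = -1.
General solution: y = C₁e^(-2x) + C₂e^(-5x) - e^(-3x).


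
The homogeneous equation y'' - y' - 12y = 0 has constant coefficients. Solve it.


Characteristic equation: r² - r - 12 = 0.
Factor: (r + 3)(r - 4) = 0 ⇒ r = -3, 4 (distinct real).
General solution: y = C₁e^(-3x) + C₂e^(4x).


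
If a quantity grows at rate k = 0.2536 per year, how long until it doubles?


Exponential growth: P(t) = P₀ e^(0.2536t). Set P(t)/P₀ = 2: e^(0.2536t) = 2.
Solve: t = ln(2)/0.2536 ≈ 2.73 years.


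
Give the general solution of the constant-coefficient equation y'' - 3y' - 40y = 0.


Characteristic equation: r² - 3r - 40 = 0.
Factor: (r - 8)(r + 5) = 0 ⇒ r = 8, -5 (distinct real).
General solution: y = C₁e^(8x) + C₂e^(-5x).


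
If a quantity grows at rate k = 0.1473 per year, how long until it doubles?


Exponential growth: P(t) = P₀ e^(0.1473t). Set P(t)/P₀ = 2: e^(0.1473t) = 2.
Solve: t = ln(2)/0.1473 ≈ 4.71 years.


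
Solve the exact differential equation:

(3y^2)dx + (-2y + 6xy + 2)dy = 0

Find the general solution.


Check exactness: ∂M/∂y = 6y and ∂N/∂x = 6y; equal, so the equation is exact.
Integrate M with respect to x (treating y as constant): ∫M dx = 3xy^2 + h(y).
Differentiate w.r.t. y and set equal to N: the x-dependent terms already match, leaving h'(y) = -2y + 2. Integrate: h(y) = -y^2 + 2y.
So F(x,y) = -y^2 + 3xy^2 + 2y.
General solution: -y^2 + 3xy^2 + 2y = C.


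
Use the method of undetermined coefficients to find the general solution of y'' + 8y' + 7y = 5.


Characteristic roots of r² + 8r + 7 = 0 are -1, -7.
y_h = C₁e^(-x) + C₂e^(-7x).
Constant forcing; try y_p = A. Then 7A = 5 ⇒ A = 5/7.
General solution: y = C₁e^(-x) + C₂e^(-7x) + 5/7.


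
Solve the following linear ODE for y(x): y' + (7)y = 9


P(x) = 7, Q(x) = 9; integrating factor μ = e^(7x).
(μ y)' = 9e^(7x) ⇒ μ y = (9/7)e^(7x) + C.
Divide by μ: y = 9/7 + Ce^(-7x).


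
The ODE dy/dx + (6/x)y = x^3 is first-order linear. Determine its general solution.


P(x) = 6/x ⇒ μ = x^6.
(x^6 y)' = x^6·x^3 = x^9.
Integrate: x^6 y = x^10/(10) + C.
Solve for y: y = (1/10)x^4 + C/x^6.


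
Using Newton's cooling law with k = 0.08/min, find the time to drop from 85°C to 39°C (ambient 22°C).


From T(t) = T_a + (T₀ - T_a)e^(-kt), set T(t) = 39:
(39 - 22) / (85 - 22) = e^(-0.08t), so t = -ln(0.270)/0.08 ≈ 16.4 minutes.


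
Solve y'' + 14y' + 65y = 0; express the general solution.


Characteristic equation: r² + 14r + 65 = 0.
Discriminant is negative; roots r = -7 ± 4i (complex conjugate pair).
General solution uses e^(α x)(C₁ cos(β x) + C₂ sin(β x)): y = e^(-7x)(C₁cos(4x) + C₂sin(4x)).


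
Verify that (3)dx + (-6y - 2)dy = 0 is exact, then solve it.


Check exactness: ∂M/∂y = 0 and ∂N/∂x = 0; equal, so the equation is exact.
Integrate M with respect to x (treating y as constant): ∫M dx = 3x + h(y).
Differentiate w.r.t. y and set equal to N: the x-dependent terms already match, leaving h'(y) = -6y - 2. Integrate: h(y) = -3y^2 - 2y.
So F(x,y) = -3y^2 + 3x - 2y.
General solution: -3y^2 + 3x - 2y = C.


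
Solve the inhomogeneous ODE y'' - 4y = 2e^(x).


Characteristic roots of r² - 4 = 0 are 2, -2.
y_h = C₁e^(2x) + C₂e^(-2x).
Forcing exponent 1 is not a characteristic root; try y_p = Ae^(x).
Substitute: A·(1 + (0)·1 + (-4)) = A·-3 = 2, so A = -2/3.
General solution: y = C₁e^(2x) + C₂e^(-2x) - (2/3)e^(x).


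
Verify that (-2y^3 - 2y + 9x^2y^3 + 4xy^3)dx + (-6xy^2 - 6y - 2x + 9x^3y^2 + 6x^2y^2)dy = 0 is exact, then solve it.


Check exactness: ∂M/∂y = -6y^2 - 2 + 27x^2y^2 + 12xy^2 and ∂N/∂x = -6y^2 - 2 + 27x^2y^2 + 12xy^2; equal, so the equation is exact.
Integrate M with respect to x (treating y as constant): ∫M dx = -2xy^3 - 2xy + 3x^3y^3 + 2x^2y^3 + h(y).
Differentiate w.r.t. y and set equal to N: the x-dependent terms already match, leaving h'(y) = -6y. Integrate: h(y) = -3y^2.
So F(x,y) = -2xy^3 - 3y^2 - 2xy + 3x^3y^3 + 2x^2y^3.
General solution: -2xy^3 - 3y^2 - 2xy + 3x^3y^3 + 2x^2y^3 = C.


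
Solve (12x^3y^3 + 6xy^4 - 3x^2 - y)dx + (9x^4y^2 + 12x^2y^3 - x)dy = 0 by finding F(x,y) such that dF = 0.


Check exactness: ∂M/∂y = 36x^3y^2 + 24xy^3 - 1 and ∂N/∂x = 36x^3y^2 + 24xy^3 - 1; equal, so the equation is exact.
Integrate M with respect to x (treating y as constant): ∫M dx = 3x^4y^3 + 3x^2y^4 - x^3 - xy + h(y).
Differentiate w.r.t. y and set equal to N: all terms match, so h'(y) = 0 and h is a constant absorbed into C.
General solution: 3x^4y^3 + 3x^2y^4 - x^3 - xy = C.


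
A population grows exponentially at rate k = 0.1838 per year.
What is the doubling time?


Exponential growth: P(t) = P₀ e^(0.1838t). Set P(t)/P₀ = 2: e^(0.1838t) = 2.
Solve: t = ln(2)/0.1838 ≈ 3.77 years.


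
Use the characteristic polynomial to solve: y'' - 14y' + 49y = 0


Characteristic equation: r² - 14r + 49 = 0, i.e. (r - 7)² = 0.
Repeated root r = 7; include an x factor for the second linearly independent solution.
General solution: y = (C₁ + C₂x)e^(7x).


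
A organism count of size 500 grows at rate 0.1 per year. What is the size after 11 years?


The ODE dP/dt = 0.1P has solution P(t) = P(0)e^(0.1t).
Substitute P(0) = 500 and t = 11: P(11) = 500 e^(1.10) ≈ 1502.


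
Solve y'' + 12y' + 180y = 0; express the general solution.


Characteristic equation: r² + 12r + 180 = 0.
Discriminant is negative; roots r = -6 ± 12i (complex conjugate pair).
General solution uses e^(α x)(C₁ cos(β x) + C₂ sin(β x)): y = e^(-6x)(C₁cos(12x) + C₂sin(12x)).


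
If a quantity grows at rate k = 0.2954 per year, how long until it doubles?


Exponential growth: P(t) = P₀ e^(0.2954t). Set P(t)/P₀ = 2: e^(0.2954t) = 2.
Solve: t = ln(2)/0.2954 ≈ 2.35 years.


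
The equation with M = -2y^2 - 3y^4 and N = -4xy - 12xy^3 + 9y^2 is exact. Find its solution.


Check exactness: ∂M/∂y = -4y - 12y^3 and ∂N/∂x = -4y - 12y^3; equal, so the equation is exact.
Integrate M with respect to x (treating y as constant): ∫M dx = -2xy^2 - 3xy^4 + h(y).
Differentiate w.r.t. y and set equal to N: the x-dependent terms already match, leaving h'(y) = 9y^2. Integrate: h(y) = 3y^3.
So F(x,y) = -2xy^2 - 3xy^4 + 3y^3.
General solution: -2xy^2 - 3xy^4 + 3y^3 = C.


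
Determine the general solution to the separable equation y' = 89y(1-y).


Separate: dy/[y(1-y)] = 89 dx.
Partial fractions: 1/[y(1-y)] = 1/y + 1/(1-y).
Integrate: ln|y/(1-y)| = 89x + C₀.
Solve for y: y = 1/(1 + Ce^(-89x)).


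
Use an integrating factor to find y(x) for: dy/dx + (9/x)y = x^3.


P(x) = 9/x ⇒ μ = x^9.
(x^9 y)' = x^12 ⇒ x^9 y = x^13/(13) + C.
Solve for y: y = (1/13)x^4 + C/x^9.


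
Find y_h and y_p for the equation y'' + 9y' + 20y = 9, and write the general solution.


Characteristic roots of r² + 9r + 20 = 0 are -4, -5.
y_h = C₁e^(-4x) + C₂e^(-5x).
Constant forcing; try y_p = A. Then 20A = 9 ⇒ A = 9/20.
General solution: y = C₁e^(-4x) + C₂e^(-5x) + 9/20.


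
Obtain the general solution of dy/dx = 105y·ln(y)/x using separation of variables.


Separate: dy/[y ln(y)] = 105 dx/x.
Substitute u = ln(y): du/u = 105 dx/x.
Integrate: ln|ln(y)| = 105ln|x| + C₀, hence ln(y) = C·x^105.


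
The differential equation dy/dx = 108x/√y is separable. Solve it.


Separate: √y dy = 108x dx.
Integrate: (2/3)y^(3/2) = 54x² + C.


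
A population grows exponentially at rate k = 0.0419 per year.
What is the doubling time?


Exponential growth: P(t) = P₀ e^(0.0419t). Set P(t)/P₀ = 2: e^(0.0419t) = 2.
Solve: t = ln(2)/0.0419 ≈ 16.54 years.


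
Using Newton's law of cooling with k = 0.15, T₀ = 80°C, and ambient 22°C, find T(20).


Newton's law: dT/dt = -k(T - T_a) has solution T(t) = T_a + (T₀ - T_a)e^(-kt).
Plug in T_a = 22, T₀ = 80, k = 0.15, t = 20: T(20) = 22 + (58)e^(-3.00) ≈ 24.9°C.


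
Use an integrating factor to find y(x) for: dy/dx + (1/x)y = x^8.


P(x) = 1/x ⇒ μ = x^1.
(x^1 y)' = x^1·x^8 = x^9.
Integrate: x^1 y = x^10/(10) + C.
Solve for y: y = (1/10)x^9 + C/x^1.


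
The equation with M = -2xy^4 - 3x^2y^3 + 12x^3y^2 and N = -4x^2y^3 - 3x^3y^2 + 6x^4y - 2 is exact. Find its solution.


Check exactness: ∂M/∂y = -8xy^3 - 9x^2y^2 + 24x^3y and ∂N/∂x = -8xy^3 - 9x^2y^2 + 24x^3y; equal, so the equation is exact.
Integrate M with respect to x (treating y as constant): ∫M dx = -x^2y^4 - x^3y^3 + 3x^4y^2 + h(y).
Differentiate w.r.t. y and set equal to N: the x-dependent terms already match, leaving h'(y) = -2. Integrate: h(y) = -2y.
So F(x,y) = -x^2y^4 - x^3y^3 + 3x^4y^2 - 2y.
General solution: -x^2y^4 - x^3y^3 + 3x^4y^2 - 2y = C.


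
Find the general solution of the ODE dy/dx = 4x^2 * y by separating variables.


Separate variables: dy/y = 4x^2 dx.
Integrate: ln|y| = (4/3)x^3 + C₀.
Exponentiate: y = Ce^((4/3)x^3).


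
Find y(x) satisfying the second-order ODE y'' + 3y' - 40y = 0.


Characteristic equation: r² + 3r - 40 = 0.
Factor: (r + 8)(r - 5) = 0 ⇒ r = -8, 5 (distinct real).
General solution: y = C₁e^(-8x) + C₂e^(5x).


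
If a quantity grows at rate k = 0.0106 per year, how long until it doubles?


Exponential growth: P(t) = P₀ e^(0.0106t). Set P(t)/P₀ = 2: e^(0.0106t) = 2.
Solve: t = ln(2)/0.0106 ≈ 65.39 years.


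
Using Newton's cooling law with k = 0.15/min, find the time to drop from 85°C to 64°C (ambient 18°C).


From T(t) = T_a + (T₀ - T_a)e^(-kt), set T(t) = 64:
(64 - 18) / (85 - 18) = e^(-0.15t), so t = -ln(0.687)/0.15 ≈ 2.5 minutes.


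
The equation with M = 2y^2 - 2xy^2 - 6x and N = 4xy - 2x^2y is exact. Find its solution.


Check exactness: ∂M/∂y = 4y - 4xy and ∂N/∂x = 4y - 4xy; equal, so the equation is exact.
Integrate M with respect to x (treating y as constant): ∫M dx = 2xy^2 - x^2y^2 - 3x^2 + h(y).
Differentiate w.r.t. y and set equal to N: all terms match, so h'(y) = 0 and h is a constant absorbed into C.
General solution: 2xy^2 - x^2y^2 - 3x^2 = C.


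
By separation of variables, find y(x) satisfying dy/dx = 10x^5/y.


Separate variables: y dy = 10x^5 dx.
Integrate both sides: y²/2 = (5/3)x^6 + C₀.
Multiply by 2: y² = (10/3)x^6 + C.


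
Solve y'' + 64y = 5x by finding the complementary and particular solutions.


Homogeneous: r² + 64 = 0 ⇒ r = ±8i, y_h = C₁cos(8x) + C₂sin(8x).
Polynomial forcing; try y_p = Ax + B. Then y_p'' + 64 y_p = 64(Ax + B) = 5x, so B = 0 and A = 5/64.
General solution: y = C₁cos(8x) + C₂sin(8x) + (5/64)x.


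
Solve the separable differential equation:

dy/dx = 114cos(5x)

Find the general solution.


g(y) = 1, so integrate directly: y = ∫ 114cos(5x) dx = (114/5)sin(5x) + C.


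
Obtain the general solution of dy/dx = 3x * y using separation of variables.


Separate variables: dy/y = 3x dx.
Integrate: ln|y| = (3/2)x^2 + C₀.
Exponentiate: y = Ce^((3/2)x^2).


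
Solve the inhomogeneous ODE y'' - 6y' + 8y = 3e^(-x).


Characteristic roots of r² - 6r + 8 = 0 are 4, 2.
y_h = C₁e^(4x) + C₂e^(2x).
Forcing exponent -1 is not a characteristic root; try y_p = Ae^(-x).
Substitute: A·(1 + (-6)·-1 + (8)) = A·15 = 3, so A = 1/5.
General solution: y = C₁e^(4x) + C₂e^(2x) + (1/5)e^(-x).


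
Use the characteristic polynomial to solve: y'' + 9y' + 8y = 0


Characteristic equation: r² + 9r + 8 = 0.
Factor: (r + 8)(r + 1) = 0 ⇒ r = -8, -1 (distinct real).
General solution: y = C₁e^(-8x) + C₂e^(-x).


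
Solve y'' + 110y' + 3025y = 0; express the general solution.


Characteristic equation: r² + 110r + 3025 = 0, i.e. (r + 55)² = 0.
Repeated root r = -55; include an x factor for the second linearly independent solution.
General solution: y = (C₁ + C₂x)e^(-55x).


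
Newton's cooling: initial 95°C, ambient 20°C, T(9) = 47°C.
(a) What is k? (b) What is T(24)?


Newton's law: T(t) = T_a + (T₀ - T_a)e^(-kt).
(a) Use T(9) = 47: (47 - 20)/(95 - 20) = e^(-k·9), so k = -ln(0.360)/9 ≈ 0.1135.
(b) Apply k to t = 24: T(24) = 20 + (75)e^(-2.724) ≈ 24.9°C.


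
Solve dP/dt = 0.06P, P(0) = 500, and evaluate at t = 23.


The ODE dP/dt = 0.06P has solution P(t) = P(0)e^(0.06t).
Substitute P(0) = 500 and t = 23: P(23) = 500 e^(1.38) ≈ 1987.


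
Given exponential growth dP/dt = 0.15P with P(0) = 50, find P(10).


The ODE dP/dt = 0.15P has solution P(t) = P(0)e^(0.15t).
Substitute P(0) = 50 and t = 10: P(10) = 50 e^(1.50) ≈ 224.


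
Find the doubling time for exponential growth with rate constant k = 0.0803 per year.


Exponential growth: P(t) = P₀ e^(0.0803t). Set P(t)/P₀ = 2: e^(0.0803t) = 2.
Solve: t = ln(2)/0.0803 ≈ 8.63 years.


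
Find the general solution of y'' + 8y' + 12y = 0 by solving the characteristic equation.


Characteristic equation: r² + 8r + 12 = 0.
Factor: (r + 6)(r + 2) = 0 ⇒ r = -6, -2 (distinct real).
General solution: y = C₁e^(-6x) + C₂e^(-2x).


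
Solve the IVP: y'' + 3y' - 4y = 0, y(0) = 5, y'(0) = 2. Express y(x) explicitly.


Characteristic roots of r² + 3r - 4 = 0 are -4, 1.
General solution y = c₁ e^(-4x) + c₂ e^(x).
Apply y(0) = 5: c₁ + c₂ = 5. Apply y'(0) = 2: -4 c₁ + 1 c₂ = 2.
Solve: c₁ = 3/5, c₂ = 22/5.
Particular solution: y = (3/5)e^(-4x) + (22/5)e^(x).


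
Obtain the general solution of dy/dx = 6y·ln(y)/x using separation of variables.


Separate: dy/[y ln(y)] = 6 dx/x.
Substitute u = ln(y): du/u = 6 dx/x.
Integrate: ln|ln(y)| = 6ln|x| + C₀, hence ln(y) = C·x^6.


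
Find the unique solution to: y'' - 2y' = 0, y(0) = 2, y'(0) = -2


Characteristic roots of r² - 2r = 0 are 0, 2.
General solution y = c₁ + c₂ e^(2x).
Apply y(0) = 2: c₁ + c₂ = 2. Apply y'(0) = -2: 0 c₁ + 2 c₂ = -2.
Solve: c₁ = 3, c₂ = -1.
Particular solution: y = 3 - e^(2x).


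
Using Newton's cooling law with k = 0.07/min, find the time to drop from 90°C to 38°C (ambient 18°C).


From T(t) = T_a + (T₀ - T_a)e^(-kt), set T(t) = 38:
(38 - 18) / (90 - 18) = e^(-0.07t), so t = -ln(0.278)/0.07 ≈ 18.3 minutes.


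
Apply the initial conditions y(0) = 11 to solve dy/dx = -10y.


General solution of y' = -10y is y = Ce^(-10x).
Apply y(0) = 11: C = 11.
Particular solution: y = 11e^(-10x).


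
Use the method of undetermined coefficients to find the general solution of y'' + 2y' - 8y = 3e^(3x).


Characteristic roots of r² + 2r - 8 = 0 are -4, 2.
y_h = C₁e^(-4x) + C₂e^(2x).
Forcing exponent 3 is not a characteristic root; try y_p = Ae^(3x).
Substitute: A·(9 + (2)·3 + (-8)) = A·7 = 3, so A = 3/7.
General solution: y = C₁e^(-4x) + C₂e^(2x) + (3/7)e^(3x).


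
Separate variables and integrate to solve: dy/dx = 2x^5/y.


Separate variables: y dy = 2x^5 dx.
Integrate both sides: y²/2 = (1/3)x^6 + C₀.
Multiply by 2: y² = (2/3)x^6 + C.


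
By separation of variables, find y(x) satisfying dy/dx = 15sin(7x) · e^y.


Separate: e^(-y) dy = 15sin(7x) dx.
Integrate: -e^(-y) = -(15/7)cos(7x) + C₀.
Rearrange: e^(-y) = (15/7)cos(7x) + C.


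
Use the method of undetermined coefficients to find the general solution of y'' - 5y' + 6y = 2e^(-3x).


Characteristic roots of r² - 5r + 6 = 0 are 3, 2.
y_h = C₁e^(3x) + C₂e^(2x).
Forcing exponent -3 is not a characteristic root; try y_p = Ae^(-3x).
Substitute: A·(9 + (-5)·-3 + (6)) = A·30 = 2, so A = 1/15.
General solution: y = C₁e^(3x) + C₂e^(2x) + (1/15)e^(-3x).


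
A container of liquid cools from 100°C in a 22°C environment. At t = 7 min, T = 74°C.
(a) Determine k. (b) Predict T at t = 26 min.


Newton's law: T(t) = T_a + (T₀ - T_a)e^(-kt).
(a) Use T(7) = 74: (74 - 22)/(100 - 22) = e^(-k·7), so k = -ln(0.667)/7 ≈ 0.0579.
(b) Apply k to t = 26: T(26) = 22 + (78)e^(-1.506) ≈ 39.3°C.


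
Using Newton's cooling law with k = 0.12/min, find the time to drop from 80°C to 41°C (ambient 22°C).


From T(t) = T_a + (T₀ - T_a)e^(-kt), set T(t) = 41:
(41 - 22) / (80 - 22) = e^(-0.12t), so t = -ln(0.328)/0.12 ≈ 9.3 minutes.


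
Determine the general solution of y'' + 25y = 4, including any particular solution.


Homogeneous part: r² + 25 = 0 ⇒ r = ±5i, so y_h = C₁cos(5x) + C₂sin(5x).
Try constant y_p = A; plug in: 25A = 4 ⇒ A = 4/25.
General solution: y = C₁cos(5x) + C₂sin(5x) + 4/25.


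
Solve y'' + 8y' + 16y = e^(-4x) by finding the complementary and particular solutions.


Characteristic polynomial (r + 4)² = 0; repeated root r = -4.
y_h = (C₁ + C₂x)e^(-4x). Forcing matches the repeated root (resonance), so try y_p = Ax² e^(-4x).
Substitute and solve for A: 2A = 1, so A = 1/2.
General solution: y = (C₁ + C₂x + (1/2)x²)e^(-4x).


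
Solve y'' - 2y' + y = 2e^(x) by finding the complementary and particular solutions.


Characteristic polynomial (r - 1)² = 0; repeated root r = 1.
y_h = (C₁ + C₂x)e^(x). Forcing matches the repeated root (resonance), so try y_p = Ax² e^(x).
Substitute and solve for A: 2A = 2, so A = 1.
General solution: y = (C₁ + C₂x + x²)e^(x).


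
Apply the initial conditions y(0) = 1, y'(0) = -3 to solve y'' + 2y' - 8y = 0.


Characteristic roots of r² + 2r - 8 = 0 are 2, -4.
General solution y = c₁ e^(2x) + c₂ e^(-4x).
Apply y(0) = 1: c₁ + c₂ = 1. Apply y'(0) = -3: 2 c₁ - 4 c₂ = -3.
Solve: c₁ = 1/6, c₂ = 5/6.
Particular solution: y = (1/6)e^(2x) + (5/6)e^(-4x).


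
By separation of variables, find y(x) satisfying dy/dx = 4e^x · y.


Separate variables: dy/y = 4e^x dx.
Integrate: ln|y| = 4e^x + C₀.
Exponentiate: y = Ce^(4e^x).


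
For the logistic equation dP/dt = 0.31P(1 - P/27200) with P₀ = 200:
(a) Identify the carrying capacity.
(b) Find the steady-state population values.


Logistic ODE dP/dt = 0.31P(1 - P/27200) has equilibria where dP/dt = 0, i.e. P = 0 or P = 27200.
The coefficient (1 - P/K) = 0 when P = K, identifying K = 27200 as the carrying capacity.
(a) K = 27200; (b) equilibria P = 0 and P = 27200.


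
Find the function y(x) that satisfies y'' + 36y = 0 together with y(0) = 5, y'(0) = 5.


Characteristic roots of r² + 36 = 0 are ±6i, so y = C₁cos(6x) + C₂sin(6x).
Apply y(0) = 5: C₁ = 5. Differentiate and apply y'(0) = 5: 6·C₂ = 5, so C₂ = 5/6.
Particular solution: y = 5cos(6x) + (5/6)sin(6x).


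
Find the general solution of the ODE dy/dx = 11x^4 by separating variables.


Integrate both sides with respect to x: y = ∫ 11x^4 dx = (11/5)x^5 + C.


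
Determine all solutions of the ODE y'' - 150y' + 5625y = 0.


Characteristic equation: r² - 150r + 5625 = 0, i.e. (r - 75)² = 0.
Repeated root r = 75; include an x factor for the second linearly independent solution.
General solution: y = (C₁ + C₂x)e^(75x).


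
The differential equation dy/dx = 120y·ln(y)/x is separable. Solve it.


Separate: dy/[y ln(y)] = 120 dx/x.
Substitute u = ln(y): du/u = 120 dx/x.
Integrate: ln|ln(y)| = 120ln|x| + C₀, hence ln(y) = C·x^120.


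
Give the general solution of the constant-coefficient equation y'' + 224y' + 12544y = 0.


Characteristic equation: r² + 224r + 12544 = 0, i.e. (r + 112)² = 0.
Repeated root r = -112; include an x factor for the second linearly independent solution.
General solution: y = (C₁ + C₂x)e^(-112x).


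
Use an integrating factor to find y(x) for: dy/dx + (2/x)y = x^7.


P(x) = 2/x ⇒ μ = x^2.
(x^2 y)' = x^9 ⇒ x^2 y = x^10/(10) + C.
Solve for y: y = (1/10)x^8 + C/x^2.


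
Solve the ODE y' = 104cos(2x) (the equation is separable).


g(y) = 1, so integrate directly: y = ∫ 104cos(2x) dx = 52sin(2x) + C.


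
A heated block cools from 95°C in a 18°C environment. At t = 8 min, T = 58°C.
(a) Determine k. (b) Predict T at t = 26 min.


Newton's law: T(t) = T_a + (T₀ - T_a)e^(-kt).
(a) Use T(8) = 58: (58 - 18)/(95 - 18) = e^(-k·8), so k = -ln(0.519)/8 ≈ 0.0819.
(b) Apply k to t = 26: T(26) = 18 + (77)e^(-2.129) ≈ 27.2°C.


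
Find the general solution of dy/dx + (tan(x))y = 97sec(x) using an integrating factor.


P(x) = tan(x) ⇒ μ = e^(∫tan(x)dx) = sec(x).
(sec(x) y)' = 97sec²(x) ⇒ sec(x) y = 97tan(x) + C.
Multiply by cos(x): y = 97sin(x) + C·cos(x).


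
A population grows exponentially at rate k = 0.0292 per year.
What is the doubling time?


Exponential growth: P(t) = P₀ e^(0.0292t). Set P(t)/P₀ = 2: e^(0.0292t) = 2.
Solve: t = ln(2)/0.0292 ≈ 23.74 years.


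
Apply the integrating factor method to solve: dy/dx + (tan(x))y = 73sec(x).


P(x) = tan(x) ⇒ μ = e^(∫tan(x)dx) = sec(x).
(sec(x) y)' = 73sec²(x) ⇒ sec(x) y = 73tan(x) + C.
Multiply by cos(x): y = 73sin(x) + C·cos(x).


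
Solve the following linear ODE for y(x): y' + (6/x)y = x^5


P(x) = 6/x ⇒ μ = x^6.
(x^6 y)' = x^6·x^5 = x^11.
Integrate: x^6 y = x^12/(12) + C.
Solve for y: y = (1/12)x^6 + C/x^6.


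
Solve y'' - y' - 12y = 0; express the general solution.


Characteristic equation: r² - r - 12 = 0.
Factor: (r - 4)(r + 3) = 0 ⇒ r = 4, -3 (distinct real).
General solution: y = C₁e^(4x) + C₂e^(-3x).


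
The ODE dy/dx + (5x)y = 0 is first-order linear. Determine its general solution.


P(x) = 5x ⇒ μ = e^((5/2)x²).
Q(x) = 0 so μ y is constant: y = Ce^(-(5/2)x²).


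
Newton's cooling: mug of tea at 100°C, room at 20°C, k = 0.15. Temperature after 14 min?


Newton's law: dT/dt = -k(T - T_a) has solution T(t) = T_a + (T₀ - T_a)e^(-kt).
Plug in T_a = 20, T₀ = 100, k = 0.15, t = 14: T(14) = 20 + (80)e^(-2.10) ≈ 29.8°C.


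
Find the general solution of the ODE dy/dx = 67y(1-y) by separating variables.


Separate: dy/[y(1-y)] = 67 dx.
Partial fractions: 1/[y(1-y)] = 1/y + 1/(1-y).
Integrate: ln|y/(1-y)| = 67x + C₀.
Solve for y: y = 1/(1 + Ce^(-67x)).


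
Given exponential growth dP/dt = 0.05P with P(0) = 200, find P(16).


The ODE dP/dt = 0.05P has solution P(t) = P(0)e^(0.05t).
Substitute P(0) = 200 and t = 16: P(16) = 200 e^(0.80) ≈ 445.


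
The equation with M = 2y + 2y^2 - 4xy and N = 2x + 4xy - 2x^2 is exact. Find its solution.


Check exactness: ∂M/∂y = 2 + 4y - 4x and ∂N/∂x = 2 + 4y - 4x; equal, so the equation is exact.
Integrate M with respect to x (treating y as constant): ∫M dx = 2xy + 2xy^2 - 2x^2y + h(y).
Differentiate w.r.t. y and set equal to N: all terms match, so h'(y) = 0 and h is a constant absorbed into C.
General solution: 2xy + 2xy^2 - 2x^2y = C.


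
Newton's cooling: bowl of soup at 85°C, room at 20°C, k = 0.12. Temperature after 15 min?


Newton's law: dT/dt = -k(T - T_a) has solution T(t) = T_a + (T₀ - T_a)e^(-kt).
Plug in T_a = 20, T₀ = 85, k = 0.12, t = 15: T(15) = 20 + (65)e^(-1.80) ≈ 30.7°C.


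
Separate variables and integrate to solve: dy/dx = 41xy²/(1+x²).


Separate: dy/y² = 41x/(1+x²) dx.
Integrate LHS: ∫ dy/y² = -1/y.
Integrate RHS via u = 1+x²: (41/2)ln(1+x²) + C.
Result: -1/y = (41/2)ln(1+x²) + C.


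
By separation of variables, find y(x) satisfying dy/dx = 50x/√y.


Separate: √y dy = 50x dx.
Integrate: (2/3)y^(3/2) = 25x² + C.


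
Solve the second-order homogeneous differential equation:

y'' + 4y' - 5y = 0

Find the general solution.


Characteristic equation: r² + 4r - 5 = 0.
Factor: (r + 5)(r - 1) = 0 ⇒ r = -5, 1 (distinct real).
General solution: y = C₁e^(-5x) + C₂e^(x).


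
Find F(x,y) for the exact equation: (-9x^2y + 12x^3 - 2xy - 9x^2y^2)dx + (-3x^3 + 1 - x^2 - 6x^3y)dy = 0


Check exactness: ∂M/∂y = -9x^2 - 2x - 18x^2y and ∂N/∂x = -9x^2 - 2x - 18x^2y; equal, so the equation is exact.
Integrate M with respect to x (treating y as constant): ∫M dx = -3x^3y + 3x^4 - x^2y - 3x^3y^2 + h(y).
Differentiate w.r.t. y and set equal to N: the x-dependent terms already match, leaving h'(y) = 1. Integrate: h(y) = y.
So F(x,y) = -3x^3y + 3x^4 + y - x^2y - 3x^3y^2.
General solution: -3x^3y + 3x^4 + y - x^2y - 3x^3y^2 = C.


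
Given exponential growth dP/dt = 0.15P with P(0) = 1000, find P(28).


The ODE dP/dt = 0.15P has solution P(t) = P(0)e^(0.15t).
Substitute P(0) = 1000 and t = 28: P(28) = 1000 e^(4.20) ≈ 66686.


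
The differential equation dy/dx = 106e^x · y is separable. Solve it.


Separate variables: dy/y = 106e^x dx.
Integrate: ln|y| = 106e^x + C₀.
Exponentiate: y = Ce^(106e^x).


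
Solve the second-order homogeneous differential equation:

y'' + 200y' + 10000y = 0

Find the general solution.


Characteristic equation: r² + 200r + 10000 = 0, i.e. (r + 100)² = 0.
Repeated root r = -100; include an x factor for the second linearly independent solution.
General solution: y = (C₁ + C₂x)e^(-100x).


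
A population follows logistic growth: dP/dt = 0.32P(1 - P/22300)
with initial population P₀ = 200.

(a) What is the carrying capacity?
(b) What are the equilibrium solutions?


Logistic ODE dP/dt = 0.32P(1 - P/22300) has equilibria where dP/dt = 0, i.e. P = 0 or P = 22300.
The coefficient (1 - P/K) = 0 when P = K, identifying K = 22300 as the carrying capacity.
(a) K = 22300; (b) equilibria P = 0 and P = 22300.


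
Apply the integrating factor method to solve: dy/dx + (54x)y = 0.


P(x) = 54x ⇒ μ = e^(27x²).
Q(x) = 0 so μ y is constant: y = Ce^(-27x²).


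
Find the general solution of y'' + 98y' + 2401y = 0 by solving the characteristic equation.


Characteristic equation: r² + 98r + 2401 = 0, i.e. (r + 49)² = 0.
Repeated root r = -49; include an x factor for the second linearly independent solution.
General solution: y = (C₁ + C₂x)e^(-49x).


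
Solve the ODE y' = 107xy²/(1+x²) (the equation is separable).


Separate: dy/y² = 107x/(1+x²) dx.
Integrate LHS: ∫ dy/y² = -1/y.
Integrate RHS via u = 1+x²: (107/2)ln(1+x²) + C.
Result: -1/y = (107/2)ln(1+x²) + C.


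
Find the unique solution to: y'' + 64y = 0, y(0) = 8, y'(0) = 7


Characteristic roots of r² + 64 = 0 are ±8i, so y = C₁cos(8x) + C₂sin(8x).
Apply y(0) = 8: C₁ = 8. Differentiate and apply y'(0) = 7: 8·C₂ = 7, so C₂ = 7/8.
Particular solution: y = 8cos(8x) + (7/8)sin(8x).


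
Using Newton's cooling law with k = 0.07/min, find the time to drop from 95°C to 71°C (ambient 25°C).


From T(t) = T_a + (T₀ - T_a)e^(-kt), set T(t) = 71:
(71 - 25) / (95 - 25) = e^(-0.07t), so t = -ln(0.657)/0.07 ≈ 6.0 minutes.


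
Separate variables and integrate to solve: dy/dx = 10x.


Integrate both sides with respect to x: y = ∫ 10x dx = 5x^2 + C.


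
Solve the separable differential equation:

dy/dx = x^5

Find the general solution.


Integrate both sides with respect to x: y = ∫ x^5 dx = (1/6)x^6 + C.


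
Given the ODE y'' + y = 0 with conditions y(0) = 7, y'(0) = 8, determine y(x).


Characteristic roots of r² + 1 = 0 are ±1i, so y = C₁cos(x) + C₂sin(x).
Apply y(0) = 7: C₁ = 7. Differentiate and apply y'(0) = 8: 1·C₂ = 8, so C₂ = 8.
Particular solution: y = 7cos(x) + 8sin(x).


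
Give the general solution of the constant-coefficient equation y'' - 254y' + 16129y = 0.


Characteristic equation: r² - 254r + 16129 = 0, i.e. (r - 127)² = 0.
Repeated root r = 127; include an x factor for the second linearly independent solution.
General solution: y = (C₁ + C₂x)e^(127x).


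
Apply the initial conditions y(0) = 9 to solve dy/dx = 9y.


General solution of y' = 9y is y = Ce^(9x).
Apply y(0) = 9: C = 9.
Particular solution: y = 9e^(9x).


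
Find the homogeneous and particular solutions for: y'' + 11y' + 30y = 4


Characteristic roots of r² + 11r + 30 = 0 are -5, -6.
y_h = C₁e^(-5x) + C₂e^(-6x).
Constant forcing; try y_p = A. Then 30A = 4 ⇒ A = 2/15.
General solution: y = C₁e^(-5x) + C₂e^(-6x) + 2/15.


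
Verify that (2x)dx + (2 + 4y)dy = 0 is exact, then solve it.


Check exactness: ∂M/∂y = 0 and ∂N/∂x = 0; equal, so the equation is exact.
Integrate M with respect to x (treating y as constant): ∫M dx = x^2 + h(y).
Differentiate w.r.t. y and set equal to N: the x-dependent terms already match, leaving h'(y) = 2 + 4y. Integrate: h(y) = 2y + 2y^2.
So F(x,y) = x^2 + 2y + 2y^2.
General solution: x^2 + 2y + 2y^2 = C.


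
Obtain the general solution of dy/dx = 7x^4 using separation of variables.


Integrate both sides with respect to x: y = ∫ 7x^4 dx = (7/5)x^5 + C.


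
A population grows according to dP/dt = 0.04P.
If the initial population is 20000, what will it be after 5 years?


The ODE dP/dt = 0.04P has solution P(t) = P(0)e^(0.04t).
Substitute P(0) = 20000 and t = 5: P(5) = 20000 e^(0.20) ≈ 24428.


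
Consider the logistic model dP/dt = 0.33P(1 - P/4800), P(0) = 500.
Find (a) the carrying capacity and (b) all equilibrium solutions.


Logistic ODE dP/dt = 0.33P(1 - P/4800) has equilibria where dP/dt = 0, i.e. P = 0 or P = 4800.
The coefficient (1 - P/K) = 0 when P = K, identifying K = 4800 as the carrying capacity.
(a) K = 4800; (b) equilibria P = 0 and P = 4800.


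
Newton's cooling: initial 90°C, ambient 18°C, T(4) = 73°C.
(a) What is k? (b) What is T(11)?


Newton's law: T(t) = T_a + (T₀ - T_a)e^(-kt).
(a) Use T(4) = 73: (73 - 18)/(90 - 18) = e^(-k·4), so k = -ln(0.764)/4 ≈ 0.0673.
(b) Apply k to t = 11: T(11) = 18 + (72)e^(-0.741) ≈ 52.3°C.


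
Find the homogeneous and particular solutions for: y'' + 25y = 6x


Homogeneous: r² + 25 = 0 ⇒ r = ±5i, y_h = C₁cos(5x) + C₂sin(5x).
Polynomial forcing; try y_p = Ax + B. Then y_p'' + 25 y_p = 25(Ax + B) = 6x, so B = 0 and A = 6/25.
General solution: y = C₁cos(5x) + C₂sin(5x) + (6/25)x.


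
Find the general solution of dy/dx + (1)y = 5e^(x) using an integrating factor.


P(x) = 1 ⇒ μ = e^(x).
(μ y)' = 5e^(2x) ⇒ μ y = (5/2)e^(2x) + C.
Divide by μ: y = (5/2)e^(x) + Ce^(-x).


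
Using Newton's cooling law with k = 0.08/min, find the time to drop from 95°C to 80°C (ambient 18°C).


From T(t) = T_a + (T₀ - T_a)e^(-kt), set T(t) = 80:
(80 - 18) / (95 - 18) = e^(-0.08t), so t = -ln(0.805)/0.08 ≈ 2.7 minutes.


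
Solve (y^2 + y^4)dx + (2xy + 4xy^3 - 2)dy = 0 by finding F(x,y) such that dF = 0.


Check exactness: ∂M/∂y = 2y + 4y^3 and ∂N/∂x = 2y + 4y^3; equal, so the equation is exact.
Integrate M with respect to x (treating y as constant): ∫M dx = xy^2 + xy^4 + h(y).
Differentiate w.r.t. y and set equal to N: the x-dependent terms already match, leaving h'(y) = -2. Integrate: h(y) = -2y.
So F(x,y) = xy^2 + xy^4 - 2y.
General solution: xy^2 + xy^4 - 2y = C.


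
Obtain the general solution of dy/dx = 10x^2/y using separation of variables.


Separate variables: y dy = 10x^2 dx.
Integrate both sides: y²/2 = (10/3)x^3 + C₀.
Multiply by 2: y² = (20/3)x^3 + C.


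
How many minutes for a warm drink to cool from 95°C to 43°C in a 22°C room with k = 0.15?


From T(t) = T_a + (T₀ - T_a)e^(-kt), set T(t) = 43:
(43 - 22) / (95 - 22) = e^(-0.15t), so t = -ln(0.288)/0.15 ≈ 8.3 minutes.


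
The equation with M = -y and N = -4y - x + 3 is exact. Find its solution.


Check exactness: ∂M/∂y = -1 and ∂N/∂x = -1; equal, so the equation is exact.
Integrate M with respect to x (treating y as constant): ∫M dx = -xy + h(y).
Differentiate w.r.t. y and set equal to N: the x-dependent terms already match, leaving h'(y) = -4y + 3. Integrate: h(y) = -2y^2 + 3y.
So F(x,y) = -2y^2 - xy + 3y.
General solution: -2y^2 - xy + 3y = C.


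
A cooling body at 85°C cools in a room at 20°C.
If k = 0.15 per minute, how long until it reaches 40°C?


From T(t) = T_a + (T₀ - T_a)e^(-kt), set T(t) = 40:
(40 - 20) / (85 - 20) = e^(-0.15t), so t = -ln(0.308)/0.15 ≈ 7.9 minutes.


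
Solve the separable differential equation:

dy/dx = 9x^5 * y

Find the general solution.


Separate variables: dy/y = 9x^5 dx.
Integrate: ln|y| = (3/2)x^6 + C₀.
Exponentiate: y = Ce^((3/2)x^6).


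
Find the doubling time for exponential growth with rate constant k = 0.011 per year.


Exponential growth: P(t) = P₀ e^(0.011t). Set P(t)/P₀ = 2: e^(0.011t) = 2.
Solve: t = ln(2)/0.011 ≈ 63.01 years.


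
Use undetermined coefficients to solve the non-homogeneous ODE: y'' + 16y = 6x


Homogeneous: r² + 16 = 0 ⇒ r = ±4i, y_h = C₁cos(4x) + C₂sin(4x).
Polynomial forcing; try y_p = Ax + B. Then y_p'' + 16 y_p = 16(Ax + B) = 6x, so B = 0 and A = 3/8.
General solution: y = C₁cos(4x) + C₂sin(4x) + (3/8)x.


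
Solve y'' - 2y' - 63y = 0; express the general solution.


Characteristic equation: r² - 2r - 63 = 0.
Factor: (r - 9)(r + 7) = 0 ⇒ r = 9, -7 (distinct real).
General solution: y = C₁e^(9x) + C₂e^(-7x).


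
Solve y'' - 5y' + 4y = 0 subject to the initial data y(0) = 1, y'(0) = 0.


Characteristic roots of r² - 5r + 4 = 0 are 1, 4.
General solution y = c₁ e^(x) + c₂ e^(4x).
Apply y(0) = 1: c₁ + c₂ = 1. Apply y'(0) = 0: 1 c₁ + 4 c₂ = 0.
Solve: c₁ = 4/3, c₂ = -1/3.
Particular solution: y = (4/3)e^(x) - (1/3)e^(4x).


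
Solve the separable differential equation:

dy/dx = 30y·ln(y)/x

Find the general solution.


Separate: dy/[y ln(y)] = 30 dx/x.
Substitute u = ln(y): du/u = 30 dx/x.
Integrate: ln|ln(y)| = 30ln|x| + C₀, hence ln(y) = C·x^30.


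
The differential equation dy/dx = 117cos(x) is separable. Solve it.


g(y) = 1, so integrate directly: y = ∫ 117cos(x) dx = 117sin(x) + C.


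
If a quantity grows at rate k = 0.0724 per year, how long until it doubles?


Exponential growth: P(t) = P₀ e^(0.0724t). Set P(t)/P₀ = 2: e^(0.0724t) = 2.
Solve: t = ln(2)/0.0724 ≈ 9.57 years.


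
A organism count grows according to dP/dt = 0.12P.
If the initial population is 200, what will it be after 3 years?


The ODE dP/dt = 0.12P has solution P(t) = P(0)e^(0.12t).
Substitute P(0) = 200 and t = 3: P(3) = 200 e^(0.36) ≈ 287.


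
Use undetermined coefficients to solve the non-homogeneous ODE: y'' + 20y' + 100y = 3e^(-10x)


Characteristic polynomial (r + 10)² = 0; repeated root r = -10.
y_h = (C₁ + C₂x)e^(-10x). Forcing matches the repeated root (resonance), so try y_p = Ax² e^(-10x).
Substitute and solve for A: 2A = 3, so A = 3/2.
General solution: y = (C₁ + C₂x + (3/2)x²)e^(-10x).


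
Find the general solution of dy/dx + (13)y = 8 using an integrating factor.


P(x) = 13, Q(x) = 8; integrating factor μ = e^(13x).
(μ y)' = 8e^(13x) ⇒ μ y = (8/13)e^(13x) + C.
Divide by μ: y = 8/13 + Ce^(-13x).


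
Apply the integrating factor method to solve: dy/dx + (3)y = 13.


P(x) = 3, Q(x) = 13; integrating factor μ = e^(3x).
(μ y)' = 13e^(3x) ⇒ μ y = (13/3)e^(3x) + C.
Divide by μ: y = 13/3 + Ce^(-3x).


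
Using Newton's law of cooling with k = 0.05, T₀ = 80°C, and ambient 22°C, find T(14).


Newton's law: dT/dt = -k(T - T_a) has solution T(t) = T_a + (T₀ - T_a)e^(-kt).
Plug in T_a = 22, T₀ = 80, k = 0.05, t = 14: T(14) = 22 + (58)e^(-0.70) ≈ 50.8°C.


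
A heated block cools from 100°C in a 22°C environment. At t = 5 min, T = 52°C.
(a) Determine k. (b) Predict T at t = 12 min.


Newton's law: T(t) = T_a + (T₀ - T_a)e^(-kt).
(a) Use T(5) = 52: (52 - 22)/(100 - 22) = e^(-k·5), so k = -ln(0.385)/5 ≈ 0.1911.
(b) Apply k to t = 12: T(12) = 22 + (78)e^(-2.293) ≈ 29.9°C.


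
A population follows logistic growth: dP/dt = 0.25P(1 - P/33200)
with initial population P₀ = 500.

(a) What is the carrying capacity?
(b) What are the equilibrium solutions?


Logistic ODE dP/dt = 0.25P(1 - P/33200) has equilibria where dP/dt = 0, i.e. P = 0 or P = 33200.
The coefficient (1 - P/K) = 0 when P = K, identifying K = 33200 as the carrying capacity.
(a) K = 33200; (b) equilibria P = 0 and P = 33200.


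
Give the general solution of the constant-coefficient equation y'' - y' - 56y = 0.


Characteristic equation: r² - r - 56 = 0.
Factor: (r + 7)(r - 8) = 0 ⇒ r = -7, 8 (distinct real).
General solution: y = C₁e^(-7x) + C₂e^(8x).


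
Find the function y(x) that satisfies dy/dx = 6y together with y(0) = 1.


General solution of y' = 6y is y = Ce^(6x).
Apply y(0) = 1: C = 1.
Particular solution: y = e^(6x).


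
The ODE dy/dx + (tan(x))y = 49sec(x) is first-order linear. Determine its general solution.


P(x) = tan(x) ⇒ μ = e^(∫tan(x)dx) = sec(x).
(sec(x) y)' = 49sec²(x) ⇒ sec(x) y = 49tan(x) + C.
Multiply by cos(x): y = 49sin(x) + C·cos(x).


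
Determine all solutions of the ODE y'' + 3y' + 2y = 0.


Characteristic equation: r² + 3r + 2 = 0.
Factor: (r + 2)(r + 1) = 0 ⇒ r = -2, -1 (distinct real).
General solution: y = C₁e^(-2x) + C₂e^(-x).


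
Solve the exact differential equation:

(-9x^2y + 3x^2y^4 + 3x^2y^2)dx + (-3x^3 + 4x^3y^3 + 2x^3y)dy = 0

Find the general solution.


Check exactness: ∂M/∂y = -9x^2 + 12x^2y^3 + 6x^2y and ∂N/∂x = -9x^2 + 12x^2y^3 + 6x^2y; equal, so the equation is exact.
Integrate M with respect to x (treating y as constant): ∫M dx = -3x^3y + x^3y^4 + x^3y^2 + h(y).
Differentiate w.r.t. y and set equal to N: all terms match, so h'(y) = 0 and h is a constant absorbed into C.
General solution: -3x^3y + x^3y^4 + x^3y^2 = C.


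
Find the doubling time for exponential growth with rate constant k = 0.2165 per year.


Exponential growth: P(t) = P₀ e^(0.2165t). Set P(t)/P₀ = 2: e^(0.2165t) = 2.
Solve: t = ln(2)/0.2165 ≈ 3.20 years.


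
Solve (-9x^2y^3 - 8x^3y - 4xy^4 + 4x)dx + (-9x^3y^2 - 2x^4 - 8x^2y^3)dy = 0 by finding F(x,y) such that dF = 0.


Check exactness: ∂M/∂y = -27x^2y^2 - 8x^3 - 16xy^3 and ∂N/∂x = -27x^2y^2 - 8x^3 - 16xy^3; equal, so the equation is exact.
Integrate M with respect to x (treating y as constant): ∫M dx = -3x^3y^3 - 2x^4y - 2x^2y^4 + 2x^2 + h(y).
Differentiate w.r.t. y and set equal to N: all terms match, so h'(y) = 0 and h is a constant absorbed into C.
General solution: -3x^3y^3 - 2x^4y - 2x^2y^4 + 2x^2 = C.


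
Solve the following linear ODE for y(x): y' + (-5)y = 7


P(x) = -5 ⇒ μ = e^(-5x).
(μ y)' = 7e^(-5x) ⇒ μ y = -(7/5)e^(-5x) + C.
Divide by μ: y = -7/5 + Ce^(5x).


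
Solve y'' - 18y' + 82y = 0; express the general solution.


Characteristic equation: r² - 18r + 82 = 0.
Discriminant is negative; roots r = 9 ± 1i (complex conjugate pair).
General solution uses e^(α x)(C₁ cos(β x) + C₂ sin(β x)): y = e^(9x)(C₁cos(x) + C₂sin(x)).


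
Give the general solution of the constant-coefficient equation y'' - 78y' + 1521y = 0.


Characteristic equation: r² - 78r + 1521 = 0, i.e. (r - 39)² = 0.
Repeated root r = 39; include an x factor for the second linearly independent solution.
General solution: y = (C₁ + C₂x)e^(39x).


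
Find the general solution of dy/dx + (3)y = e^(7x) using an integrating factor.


P(x) = 3 ⇒ μ = e^(3x).
(μ y)' = e^(10x) ⇒ μ y = e^(10x)/10 + C.
Divide by μ: y = (1/10)e^(7x) + Ce^(-3x).


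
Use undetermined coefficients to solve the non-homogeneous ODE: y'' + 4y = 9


Homogeneous part: r² + 4 = 0 ⇒ r = ±2i, so y_h = C₁cos(2x) + C₂sin(2x).
Try constant y_p = A; plug in: 4A = 9 ⇒ A = 9/4.
General solution: y = C₁cos(2x) + C₂sin(2x) + 9/4.


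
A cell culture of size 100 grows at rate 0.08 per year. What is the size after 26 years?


The ODE dP/dt = 0.08P has solution P(t) = P(0)e^(0.08t).
Substitute P(0) = 100 and t = 26: P(26) = 100 e^(2.08) ≈ 800.


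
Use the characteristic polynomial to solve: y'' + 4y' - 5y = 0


Characteristic equation: r² + 4r - 5 = 0.
Factor: (r - 1)(r + 5) = 0 ⇒ r = 1, -5 (distinct real).
General solution: y = C₁e^(x) + C₂e^(-5x).


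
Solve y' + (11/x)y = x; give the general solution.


P(x) = 11/x ⇒ μ = x^11.
(x^11 y)' = x^12 ⇒ x^11 y = x^13/(13) + C.
Solve for y: y = (1/13)x^2 + C/x^11.
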